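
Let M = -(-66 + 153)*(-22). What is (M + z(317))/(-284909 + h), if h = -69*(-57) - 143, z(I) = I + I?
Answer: -2548/281119 ≈ -0.0090638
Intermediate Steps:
z(I) = 2*I
h = 3790 (h = 3933 - 143 = 3790)
M = 1914 (M = -87*(-22) = -1*(-1914) = 1914)
(M + z(317))/(-284909 + h) = (1914 + 2*317)/(-284909 + 3790) = (1914 + 634)/(-281119) = 2548*(-1/281119) = -2548/281119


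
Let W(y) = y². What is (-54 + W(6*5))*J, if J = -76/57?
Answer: -1128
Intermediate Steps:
J = -4/3 (J = -76*1/57 = -4/3 ≈ -1.3333)
(-54 + W(6*5))*J = (-54 + (6*5)²)*(-4/3) = (-54 + 30²)*(-4/3) = (-54 + 900)*(-4/3) = 846*(-4/3) = -1128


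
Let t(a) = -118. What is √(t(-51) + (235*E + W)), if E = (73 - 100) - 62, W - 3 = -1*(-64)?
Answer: I*√20966 ≈ 144.8*I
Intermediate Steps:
W = 67 (W = 3 - 1*(-64) = 3 + 64 = 67)
E = -89 (E = -27 - 62 = -89)
√(t(-51) + (235*E + W)) = √(-118 + (235*(-89) + 67)) = √(-118 + (-20915 + 67)) = √(-118 - 20848) = √(-20966) = I*√20966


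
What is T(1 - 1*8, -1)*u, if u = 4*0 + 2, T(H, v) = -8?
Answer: -16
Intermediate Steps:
u = 2 (u = 0 + 2 = 2)
T(1 - 1*8, -1)*u = -8*2 = -16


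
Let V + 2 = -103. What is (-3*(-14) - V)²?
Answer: 21609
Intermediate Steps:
V = -105 (V = -2 - 103 = -105)
(-3*(-14) - V)² = (-3*(-14) - 1*(-105))² = (42 + 105)² = 147² = 21609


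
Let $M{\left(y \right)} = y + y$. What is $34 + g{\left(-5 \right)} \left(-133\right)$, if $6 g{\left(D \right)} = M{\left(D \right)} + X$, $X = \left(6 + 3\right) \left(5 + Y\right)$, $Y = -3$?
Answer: $- \frac{430}{3} \approx -143.33$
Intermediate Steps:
$X = 18$ ($X = \left(6 + 3\right) \left(5 - 3\right) = 9 \cdot 2 = 18$)
$M{\left(y \right)} = 2 y$
$g{\left(D \right)} = 3 + \frac{D}{3}$ ($g{\left(D \right)} = \frac{2 D + 18}{6} = \frac{18 + 2 D}{6} = 3 + \frac{D}{3}$)
$34 + g{\left(-5 \right)} \left(-133\right) = 34 + \left(3 + \frac{1}{3} \left(-5\right)\right) \left(-133\right) = 34 + \left(3 - \frac{5}{3}\right) \left(-133\right) = 34 + \frac{4}{3} \left(-133\right) = 34 - \frac{532}{3} = - \frac{430}{3}$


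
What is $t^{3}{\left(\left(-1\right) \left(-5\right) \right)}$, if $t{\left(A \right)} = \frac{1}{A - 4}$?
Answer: $1$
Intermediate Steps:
$t{\left(A \right)} = \frac{1}{-4 + A}$
$t^{3}{\left(\left(-1\right) \left(-5\right) \right)} = \left(\frac{1}{-4 - -5}\right)^{3} = \left(\frac{1}{-4 + 5}\right)^{3} = \left(1^{-1}\right)^{3} = 1^{3} = 1$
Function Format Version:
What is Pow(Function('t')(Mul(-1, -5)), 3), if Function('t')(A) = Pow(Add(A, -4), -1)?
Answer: 1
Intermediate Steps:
Function('t')(A) = Pow(Add(-4, A), -1)
Pow(Function('t')(Mul(-1, -5)), 3) = Pow(Pow(Add(-4, Mul(-1, -5)), -1), 3) = Pow(Pow(Add(-4, 5), -1), 3) = Pow(Pow(1, -1), 3) = Pow(1, 3) = 1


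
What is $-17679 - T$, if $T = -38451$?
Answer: $20772$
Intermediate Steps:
$-17679 - T = -17679 - -38451 = -17679 + 38451 = 20772$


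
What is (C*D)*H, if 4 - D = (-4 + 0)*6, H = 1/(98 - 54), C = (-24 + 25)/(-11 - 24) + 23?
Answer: 804/55 ≈ 14.618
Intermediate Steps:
C = 804/35 (C = 1/(-35) + 23 = 1*(-1/35) + 23 = -1/35 + 23 = 804/35 ≈ 22.971)
H = 1/44 ≈ 0.022727
D = 28 (D = 4 - (-4 + 0)*6 = 4 - (-4)*6 = 4 - 1*(-24) = 4 + 24 = 28)
(C*D)*H = ((804/35)*28)*(1/44) = (3216/5)*(1/44) = 804/55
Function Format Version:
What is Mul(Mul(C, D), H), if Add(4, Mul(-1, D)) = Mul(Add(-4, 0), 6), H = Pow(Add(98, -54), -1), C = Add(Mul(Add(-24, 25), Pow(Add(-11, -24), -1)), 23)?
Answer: Rational(804, 55) ≈ 14.618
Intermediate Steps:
C = Rational(804, 35) (C = Add(Mul(1, Pow(-35, -1)), 23) = Add(Mul(1, Rational(-1, 35)), 23) = Add(Rational(-1, 35), 23) = Rational(804, 35) ≈ 22.971)
H = Rational(1, 44) (H = Pow(44, -1) = Rational(1, 44) ≈ 0.022727)
D = 28 (D = Add(4, Mul(-1, Mul(Add(-4, 0), 6))) = Add(4, Mul(-1, Mul(-4, 6))) = Add(4, Mul(-1, -24)) = Add(4, 24) = 28)
Mul(Mul(C, D), H) = Mul(Mul(Rational(804, 35), 28), Rational(1, 44)) = Mul(Rational(3216, 5), Rational(1, 44)) = Rational(804, 55)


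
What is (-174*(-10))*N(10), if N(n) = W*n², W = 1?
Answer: 174000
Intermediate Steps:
N(n) = n² (N(n) = 1*n² = n²)
(-174*(-10))*N(10) = -174*(-10)*10² = 1740*100 = 174000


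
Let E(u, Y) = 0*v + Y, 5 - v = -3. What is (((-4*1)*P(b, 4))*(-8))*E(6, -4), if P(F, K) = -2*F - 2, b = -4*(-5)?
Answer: 5376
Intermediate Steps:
b = 20
v = 8 (v = 5 - 1*(-3) = 5 + 3 = 8)
P(F, K) = -2 - 2*F
E(u, Y) = Y (E(u, Y) = 0*8 + Y = 0 + Y = Y)
(((-4*1)*P(b, 4))*(-8))*E(6, -4) = (((-4*1)*(-2 - 2*20))*(-8))*(-4) = (-4*(-2 - 40)*(-8))*(-4) = (-4*(-42)*(-8))*(-4) = (168*(-8))*(-4) = -1344*(-4) = 5376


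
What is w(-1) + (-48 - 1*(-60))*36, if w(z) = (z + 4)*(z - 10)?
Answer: 399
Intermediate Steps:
w(z) = (-10 + z)*(4 + z) (w(z) = (4 + z)*(-10 + z) = (-10 + z)*(4 + z))
w(-1) + (-48 - 1*(-60))*36 = (-40 + (-1)² - 6*(-1)) + (-48 - 1*(-60))*36 = (-40 + 1 + 6) + (-48 + 60)*36 = -33 + 12*36 = -33 + 432 = 399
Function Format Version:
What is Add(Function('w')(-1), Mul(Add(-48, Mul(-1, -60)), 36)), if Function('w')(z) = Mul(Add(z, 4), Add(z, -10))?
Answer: 399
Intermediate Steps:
Function('w')(z) = Mul(Add(-10, z), Add(4, z)) (Function('w')(z) = Mul(Add(4, z), Add(-10, z)) = Mul(Add(-10, z), Add(4, z)))
Add(Function('w')(-1), Mul(Add(-48, Mul(-1, -60)), 36)) = Add(Add(-40, Pow(-1, 2), Mul(-6, -1)), Mul(Add(-48, Mul(-1, -60)), 36)) = Add(Add(-40, 1, 6), Mul(Add(-48, 60), 36)) = Add(-33, Mul(12, 36)) = Add(-33, 432) = 399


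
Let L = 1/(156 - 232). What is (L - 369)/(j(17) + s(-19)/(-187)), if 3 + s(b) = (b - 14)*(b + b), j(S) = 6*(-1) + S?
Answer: -5244415/61256 ≈ -85.615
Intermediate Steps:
j(S) = -6 + S
s(b) = -3 + 2*b*(-14 + b) (s(b) = -3 + (b - 14)*(b + b) = -3 + (-14 + b)*(2*b) = -3 + 2*b*(-14 + b))
L = -1/76 (L = 1/(-76) = -1/76 ≈ -0.013158)
(L - 369)/(j(17) + s(-19)/(-187)) = (-1/76 - 369)/((-6 + 17) + (-3 - 28*(-19) + 2*(-19)²)/(-187)) = -28045/(76*(11 + (-3 + 532 + 2*361)*(-1/187))) = -28045/(76*(11 + (-3 + 532 + 722)*(-1/187))) = -28045/(76*(11 + 1251*(-1/187))) = -28045/(76*(11 - 1251/187)) = -28045/(76*806/187) = -28045/76*187/806 = -5244415/61256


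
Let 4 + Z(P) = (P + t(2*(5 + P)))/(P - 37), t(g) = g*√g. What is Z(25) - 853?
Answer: -10309/12 - 10*√15 ≈ -897.81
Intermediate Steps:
t(g) = g^(3/2)
Z(P) = -4 + (P + (10 + 2*P)^(3/2))/(-37 + P) (Z(P) = -4 + (P + (2*(5 + P))^(3/2))/(P - 37) = -4 + (P + (10 + 2*P)^(3/2))/(-37 + P))
Z(25) - 853 = (148 - 3*25 + 2*√2*(5 + 25)^(3/2))/(-37 + 25) - 853 = (148 - 75 + 2*√2*30^(3/2))/(-12) - 853 = -(148 - 75 + 2*√2*(30*√30))/12 - 853 = -(148 - 75 + 120*√15)/12 - 853 = -(73 + 120*√15)/12 - 853 = (-73/12 - 10*√15) - 853 = -10309/12 - 10*√15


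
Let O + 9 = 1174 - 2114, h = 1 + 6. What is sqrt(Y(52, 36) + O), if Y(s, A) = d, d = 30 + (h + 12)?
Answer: 30*I ≈ 30.0*I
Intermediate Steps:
h = 7
O = -949 (O = -9 + (1174 - 2114) = -9 - 940 = -949)
d = 49 (d = 30 + (7 + 12) = 30 + 19 = 49)
Y(s, A) = 49
sqrt(Y(52, 36) + O) = sqrt(49 - 949) = sqrt(-900) = 30*I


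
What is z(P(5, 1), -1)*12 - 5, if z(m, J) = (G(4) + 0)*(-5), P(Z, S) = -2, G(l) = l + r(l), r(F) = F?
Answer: -485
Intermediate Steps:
G(l) = 2*l (G(l) = l + l = 2*l)
z(m, J) = -40 (z(m, J) = (2*4 + 0)*(-5) = (8 + 0)*(-5) = 8*(-5) = -40)
z(P(5, 1), -1)*12 - 5 = -40*12 - 5 = -480 - 5 = -485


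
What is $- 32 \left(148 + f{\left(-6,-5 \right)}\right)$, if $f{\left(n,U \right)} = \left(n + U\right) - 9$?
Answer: $-4096$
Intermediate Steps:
$f{\left(n,U \right)} = -9 + U + n$ ($f{\left(n,U \right)} = \left(U + n\right) - 9 = -9 + U + n$)
$- 32 \left(148 + f{\left(-6,-5 \right)}\right) = - 32 \left(148 - 20\right) = \left(-32\right) 128 = -4096$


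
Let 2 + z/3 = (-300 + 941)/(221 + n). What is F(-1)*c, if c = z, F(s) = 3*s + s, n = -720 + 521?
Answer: -3582/11 ≈ -325.64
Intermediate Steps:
n = -199
F(s) = 4*s
z = 1791/22 (z = -6 + 3*((-300 + 941)/(221 - 199)) = -6 + 3*(641/22) = -6 + 1923/22 = 1791/22 ≈ 81.409)
c = 1791/22 ≈ 81.409
F(-1)*c = (4*(-1))*(1791/22) = -4*1791/22 = -3582/11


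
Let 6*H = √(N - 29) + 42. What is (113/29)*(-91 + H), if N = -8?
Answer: -9492/29 + 113*I*√37/174 ≈ -327.31 + 3.9503*I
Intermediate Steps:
H = 7 + I*√37/6 (H = (√(-8 - 29) + 42)/6 = (√(-37) + 42)/6 = (I*√37 + 42)/6 = (42 + I*√37)/6 = 7 + I*√37/6 ≈ 7.0 + 1.0138*I)
(113/29)*(-91 + H) = (113/29)*(-91 + (7 + I*√37/6)) = (113*(1/29))*(-84 + I*√37/6) = 113*(-84 + I*√37/6)/29 = -9492/29 + 113*I*√37/174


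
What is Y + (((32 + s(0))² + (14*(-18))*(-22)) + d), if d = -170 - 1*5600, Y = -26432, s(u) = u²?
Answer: -25634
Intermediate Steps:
d = -5770 (d = -170 - 5600 = -5770)
Y + (((32 + s(0))² + (14*(-18))*(-22)) + d) = -26432 + (((32 + 0²)² + (14*(-18))*(-22)) - 5770) = -26432 + (((32 + 0)² - 252*(-22)) - 5770) = -26432 + ((32² + 5544) - 5770) = -26432 + ((1024 + 5544) - 5770) = -26432 + (6568 - 5770) = -26432 + 798 = -25634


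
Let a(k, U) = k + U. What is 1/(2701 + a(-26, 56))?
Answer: 1/2731 ≈ 0.00036617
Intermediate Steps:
a(k, U) = U + k
1/(2701 + a(-26, 56)) = 1/(2701 + (56 - 26)) = 1/(2701 + 30) = 1/2731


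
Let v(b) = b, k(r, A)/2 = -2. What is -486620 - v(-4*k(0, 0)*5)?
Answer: -486700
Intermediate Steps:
k(r, A) = -4 (k(r, A) = 2*(-2) = -4)
-486620 - v(-4*k(0, 0)*5) = -486620 - (-4*(-4))*5 = -486620 - 16*5 = -486620 - 1*80 = -486620 - 80 = -486700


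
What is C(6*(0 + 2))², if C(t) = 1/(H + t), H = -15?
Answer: ⅑ ≈ 0.11111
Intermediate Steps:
C(t) = 1/(-15 + t)
C(6*(0 + 2))² = (1/(-15 + 6*(0 + 2)))² = (1/(-15 + 6*2))² = (1/(-15 + 12))² = (1/(-3))² = (-⅓)² = ⅑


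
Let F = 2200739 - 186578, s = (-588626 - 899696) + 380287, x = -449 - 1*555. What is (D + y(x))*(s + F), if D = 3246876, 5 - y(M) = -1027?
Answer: 2943013884408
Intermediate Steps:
x = -1004 (x = -449 - 555 = -1004)
y(M) = 1032 (y(M) = 5 - 1*(-1027) = 5 + 1027 = 1032)
s = -1108035 (s = -1488322 + 380287 = -1108035)
F = 2014161
(D + y(x))*(s + F) = (3246876 + 1032)*(-1108035 + 2014161) = 3247908*906126 = 2943013884408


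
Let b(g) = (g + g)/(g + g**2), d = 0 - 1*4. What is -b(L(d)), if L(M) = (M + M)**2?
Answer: -2/65 ≈ -0.030769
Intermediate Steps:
d = -4 (d = 0 - 4 = -4)
L(M) = 4*M**2 (L(M) = (2*M)**2 = 4*M**2)
b(g) = 2*g/(g + g**2) (b(g) = (2*g)/(g + g**2) = 2*g/(g + g**2))
-b(L(d)) = -2/(1 + 4*(-4)**2) = -2/(1 + 4*16) = -2/(1 + 64) = -2/65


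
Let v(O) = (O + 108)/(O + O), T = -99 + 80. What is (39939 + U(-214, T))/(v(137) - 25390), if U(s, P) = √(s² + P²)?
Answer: -10943286/6956615 - 274*√46157/6956615 ≈ -1.5815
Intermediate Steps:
T = -19
v(O) = (108 + O)/(2*O) (v(O) = (108 + O)/((2*O)) = (108 + O)*(1/(2*O)) = (108 + O)/(2*O))
U(s, P) = √(P² + s²)
(39939 + U(-214, T))/(v(137) - 25390) = (39939 + √((-19)² + (-214)²))/((½)*(108 + 137)/137 - 25390) = (39939 + √(361 + 45796))/((½)*(1/137)*245 - 25390) = (39939 + √46157)/(245/274 - 25390) = (39939 + √46157)/(-6956615/274) = (39939 + √46157)*(-274/6956615) = -10943286/6956615 - 274*√46157/6956615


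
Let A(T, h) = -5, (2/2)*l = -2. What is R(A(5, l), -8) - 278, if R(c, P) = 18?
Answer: -260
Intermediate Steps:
l = -2
R(A(5, l), -8) - 278 = 18 - 278 = -260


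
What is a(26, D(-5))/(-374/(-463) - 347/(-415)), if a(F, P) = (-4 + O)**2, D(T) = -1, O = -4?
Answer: 12297280/315871 ≈ 38.931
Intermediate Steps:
a(F, P) = 64 (a(F, P) = (-4 - 4)**2 = (-8)**2 = 64)
a(26, D(-5))/(-374/(-463) - 347/(-415)) = 64/(-374/(-463) - 347/(-415)) = 64/(-374*(-1/463) - 347*(-1/415)) = 64/(374/463 + 347/415) = 64/(315871/192145) = 64*(192145/315871) = 12297280/315871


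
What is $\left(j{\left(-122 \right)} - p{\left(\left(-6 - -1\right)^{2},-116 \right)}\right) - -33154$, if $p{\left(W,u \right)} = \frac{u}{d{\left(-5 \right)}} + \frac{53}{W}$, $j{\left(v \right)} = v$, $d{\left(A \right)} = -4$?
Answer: $\frac{825022}{25} \approx 33001.0$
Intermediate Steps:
$p{\left(W,u \right)} = \frac{53}{W} - \frac{u}{4}$ ($p{\left(W,u \right)} = \frac{u}{-4} + \frac{53}{W} = u \left(- \frac{1}{4}\right) + \frac{53}{W} = - \frac{u}{4} + \frac{53}{W} = \frac{53}{W} - \frac{u}{4}$)
$\left(j{\left(-122 \right)} - p{\left(\left(-6 - -1\right)^{2},-116 \right)}\right) - -33154 = \left(-122 - \left(\frac{53}{\left(-6 - -1\right)^{2}} - -29\right)\right) - -33154 = \left(-122 - \left(\frac{53}{\left(-6 + 1\right)^{2}} + 29\right)\right) + 33154 = \left(-122 - \left(\frac{53}{\left(-5\right)^{2}} + 29\right)\right) + 33154 = \left(-122 - \left(\frac{53}{25} + 29\right)\right) + 33154 = \left(-122 - \frac{778}{25}\right) + 33154 = - \frac{3828}{25} + 33154 = \frac{825022}{25}$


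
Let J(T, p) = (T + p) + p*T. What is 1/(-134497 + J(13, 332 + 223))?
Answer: -1/126714 ≈ -7.8918e-6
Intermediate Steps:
J(T, p) = T + p + T*p (J(T, p) = (T + p) + T*p = T + p + T*p)
1/(-134497 + J(13, 332 + 223)) = 1/(-134497 + (13 + (332 + 223) + 13*(332 + 223))) = 1/(-134497 + (13 + 555 + 13*555)) = 1/(-134497 + (13 + 555 + 7215)) = 1/(-134497 + 7783) = 1/(-126714) = -1/126714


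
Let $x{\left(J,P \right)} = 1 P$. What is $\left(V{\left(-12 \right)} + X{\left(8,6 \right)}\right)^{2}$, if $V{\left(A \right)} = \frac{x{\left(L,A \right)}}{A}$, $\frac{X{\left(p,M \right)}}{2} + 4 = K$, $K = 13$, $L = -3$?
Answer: $361$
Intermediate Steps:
$X{\left(p,M \right)} = 18$ ($X{\left(p,M \right)} = -8 + 2 \cdot 13 = -8 + 26 = 18$)
$x{\left(J,P \right)} = P$
$V{\left(A \right)} = 1$ ($V{\left(A \right)} = \frac{A}{A} = 1$)
$\left(V{\left(-12 \right)} + X{\left(8,6 \right)}\right)^{2} = \left(1 + 18\right)^{2} = 19^{2} = 361$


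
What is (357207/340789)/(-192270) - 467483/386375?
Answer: -2042084056524141/1687776180697750 ≈ -1.2099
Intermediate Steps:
(357207/340789)/(-192270) - 467483/386375 = (357207*(1/340789))*(-1/192270) - 467483*1/386375 = (357207/340789)*(-1/192270) - 467483/386375 = -119069/21841167010 - 467483/386375 = -2042084056524141/1687776180697750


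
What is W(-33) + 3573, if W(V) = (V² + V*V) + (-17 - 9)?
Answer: 5725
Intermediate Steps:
W(V) = -26 + 2*V² (W(V) = (V² + V²) - 26 = 2*V² - 26 = -26 + 2*V²)
W(-33) + 3573 = (-26 + 2*(-33)²) + 3573 = (-26 + 2*1089) + 3573 = (-26 + 2178) + 3573 = 2152 + 3573 = 5725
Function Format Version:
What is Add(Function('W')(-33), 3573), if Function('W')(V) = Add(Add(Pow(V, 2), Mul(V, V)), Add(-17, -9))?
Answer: 5725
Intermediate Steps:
Function('W')(V) = Add(-26, Mul(2, Pow(V, 2))) (Function('W')(V) = Add(Add(Pow(V, 2), Pow(V, 2)), -26) = Add(Mul(2, Pow(V, 2)), -26) = Add(-26, Mul(2, Pow(V, 2))))
Add(Function('W')(-33), 3573) = Add(Add(-26, Mul(2, Pow(-33, 2))), 3573) = Add(Add(-26, Mul(2, 1089)), 3573) = Add(Add(-26, 2178), 3573) = Add(2152, 3573) = 5725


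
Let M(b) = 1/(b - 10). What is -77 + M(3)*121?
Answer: -660/7 ≈ -94.286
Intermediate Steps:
M(b) = 1/(-10 + b)
-77 + M(3)*121 = -77 + 121/(-10 + 3) = -77 + 121/(-7) = -77 - ⅐*121 = -77 - 121/7 = -660/7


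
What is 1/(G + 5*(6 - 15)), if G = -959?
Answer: -1/1004 ≈ -0.00099602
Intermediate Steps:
1/(G + 5*(6 - 15)) = 1/(-959 + 5*(6 - 15)) = 1/(-959 + 5*(-9)) = 1/(-959 - 45) = 1/(-1004) = -1/1004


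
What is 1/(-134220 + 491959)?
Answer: 1/357739 ≈ 2.7953e-6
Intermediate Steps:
1/(-134220 + 491959) = 1/357739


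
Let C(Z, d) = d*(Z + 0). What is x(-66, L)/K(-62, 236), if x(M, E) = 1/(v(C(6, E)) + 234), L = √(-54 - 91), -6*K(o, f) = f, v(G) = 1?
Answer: -3/27730 ≈ -0.00010819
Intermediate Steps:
C(Z, d) = Z*d (C(Z, d) = d*Z = Z*d)
K(o, f) = -f/6
L = I*√145 (L = √(-145) = I*√145 ≈ 12.042*I)
x(M, E) = 1/235 (x(M, E) = 1/(1 + 234) = 1/235)
x(-66, L)/K(-62, 236) = 1/(235*((-⅙*236))) = 1/(235*(-118/3)) = (1/235)*(-3/118) = -3/27730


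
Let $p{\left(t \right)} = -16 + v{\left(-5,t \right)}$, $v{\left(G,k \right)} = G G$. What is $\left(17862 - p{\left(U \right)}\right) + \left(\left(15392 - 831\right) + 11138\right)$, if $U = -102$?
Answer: $43552$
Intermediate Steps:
$v{\left(G,k \right)} = G^{2}$
$p{\left(t \right)} = 9$ ($p{\left(t \right)} = -16 + \left(-5\right)^{2} = -16 + 25 = 9$)
$\left(17862 - p{\left(U \right)}\right) + \left(\left(15392 - 831\right) + 11138\right) = \left(17862 - 9\right) + \left(\left(15392 - 831\right) + 11138\right) = \left(17862 - 9\right) + \left(14561 + 11138\right) = 17853 + 25699 = 43552$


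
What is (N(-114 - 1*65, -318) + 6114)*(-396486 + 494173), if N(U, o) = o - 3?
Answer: 565900791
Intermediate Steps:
N(U, o) = -3 + o
(N(-114 - 1*65, -318) + 6114)*(-396486 + 494173) = ((-3 - 318) + 6114)*(-396486 + 494173) = (-321 + 6114)*97687 = 5793*97687 = 565900791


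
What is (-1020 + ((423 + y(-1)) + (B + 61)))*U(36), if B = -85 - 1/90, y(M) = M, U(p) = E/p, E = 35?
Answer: -391867/648 ≈ -604.73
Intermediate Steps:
U(p) = 35/p
B = -7651/90 (B = -85 - 1*1/90 = -85 - 1/90 = -7651/90 ≈ -85.011)
(-1020 + ((423 + y(-1)) + (B + 61)))*U(36) = (-1020 + ((423 - 1) + (-7651/90 + 61)))*(35/36) = (-1020 + (422 - 2161/90))*(35*(1/36)) = (-1020 + 35819/90)*(35/36) = -55981/90*35/36 = -391867/648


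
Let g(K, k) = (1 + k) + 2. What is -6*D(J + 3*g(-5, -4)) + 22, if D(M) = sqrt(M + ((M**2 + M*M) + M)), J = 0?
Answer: 22 - 12*sqrt(3) ≈ 1.2154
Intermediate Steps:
g(K, k) = 3 + k
D(M) = sqrt(2*M + 2*M**2) (D(M) = sqrt(M + ((M**2 + M**2) + M)) = sqrt(M + (2*M**2 + M)) = sqrt(M + (M + 2*M**2)) = sqrt(2*M + 2*M**2))
-6*D(J + 3*g(-5, -4)) + 22 = -6*sqrt(2)*sqrt((0 + 3*(3 - 4))*(1 + (0 + 3*(3 - 4)))) + 22 = -6*sqrt(2)*sqrt((0 + 3*(-1))*(1 + (0 + 3*(-1)))) + 22 = -6*sqrt(2)*sqrt((0 - 3)*(1 + (0 - 3))) + 22 = -6*sqrt(2)*sqrt(-3*(1 - 3)) + 22 = -6*sqrt(2)*sqrt(-3*(-2)) + 22 = -6*sqrt(2)*sqrt(6) + 22 = -12*sqrt(3) + 22 = 22 - 12*sqrt(3)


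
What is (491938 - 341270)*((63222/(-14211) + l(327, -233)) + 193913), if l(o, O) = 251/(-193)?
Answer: 26710115491054352/914241 ≈ 2.9216e+10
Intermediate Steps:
l(o, O) = -251/193 (l(o, O) = 251*(-1/193) = -251/193)
(491938 - 341270)*((63222/(-14211) + l(327, -233)) + 193913) = (491938 - 341270)*((63222/(-14211) - 251/193) + 193913) = 150668*((63222*(-1/14211) - 251/193) + 193913) = 150668*((-21074/4737 - 251/193) + 193913) = 150668*(-5256269/914241 + 193913) = 150668*(177277958764/914241) = 26710115491054352/914241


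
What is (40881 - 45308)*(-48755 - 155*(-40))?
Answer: 188390985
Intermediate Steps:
(40881 - 45308)*(-48755 - 155*(-40)) = -4427*(-48755 + 6200) = -4427*(-42555) = 188390985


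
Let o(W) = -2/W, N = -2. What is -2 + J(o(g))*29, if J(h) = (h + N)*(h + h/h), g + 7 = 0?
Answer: -3230/49 ≈ -65.918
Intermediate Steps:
g = -7 (g = -7 + 0 = -7)
J(h) = (1 + h)*(-2 + h) (J(h) = (h - 2)*(h + h/h) = (-2 + h)*(h + 1) = (-2 + h)*(1 + h) = (1 + h)*(-2 + h))
-2 + J(o(g))*29 = -2 + (-2 + (-2/(-7))² - (-2)/(-7))*29 = -2 + (-2 + (-2*(-⅐))² - (-2)*(-1)/7)*29 = -2 + (-2 + (2/7)² - 1*2/7)*29 = -2 + (-2 + 4/49 - 2/7)*29 = -2 - 108/49*29 = -2 - 3132/49 = -3230/49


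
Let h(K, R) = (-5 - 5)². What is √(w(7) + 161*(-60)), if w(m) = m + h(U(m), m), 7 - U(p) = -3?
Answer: I*√9553 ≈ 97.74*I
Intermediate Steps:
U(p) = 10 (U(p) = 7 - 1*(-3) = 7 + 3 = 10)
h(K, R) = 100 (h(K, R) = (-10)² = 100)
w(m) = 100 + m (w(m) = m + 100 = 100 + m)
√(w(7) + 161*(-60)) = √((100 + 7) + 161*(-60)) = √(107 - 9660) = √(-9553) = I*√9553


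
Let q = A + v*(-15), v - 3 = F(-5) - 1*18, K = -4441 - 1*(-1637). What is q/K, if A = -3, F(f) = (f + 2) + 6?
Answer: -177/2804 ≈ -0.063124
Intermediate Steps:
F(f) = 8 + f (F(f) = (2 + f) + 6 = 8 + f)
K = -2804 (K = -4441 + 1637 = -2804)
v = -12 (v = 3 + ((8 - 5) - 1*18) = 3 + (3 - 18) = 3 - 15 = -12)
q = 177 (q = -3 - 12*(-15) = -3 + 180 = 177)
q/K = 177/(-2804) = 177*(-1/2804) = -177/2804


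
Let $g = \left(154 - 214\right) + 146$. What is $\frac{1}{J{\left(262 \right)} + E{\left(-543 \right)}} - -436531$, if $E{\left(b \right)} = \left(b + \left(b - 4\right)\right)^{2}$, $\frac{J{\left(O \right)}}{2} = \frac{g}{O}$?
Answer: $\frac{67942202565897}{155641186} \approx 4.3653 \cdot 10^{5}$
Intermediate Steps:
$g = 86$ ($g = -60 + 146 = 86$)
$J{\left(O \right)} = \frac{172}{O}$ ($J{\left(O \right)} = 2 \frac{86}{O} = \frac{172}{O}$)
$E{\left(b \right)} = \left(-4 + 2 b\right)^{2}$ ($E{\left(b \right)} = \left(b + \left(b - 4\right)\right)^{2} = \left(b + \left(-4 + b\right)\right)^{2} = \left(-4 + 2 b\right)^{2}$)
$\frac{1}{J{\left(262 \right)} + E{\left(-543 \right)}} - -436531 = \frac{1}{\frac{172}{262} + 4 \left(-2 - 543\right)^{2}} - -436531 = \frac{1}{172 \cdot \frac{1}{262} + 4 \left(-545\right)^{2}} + 436531 = \frac{1}{\frac{86}{131} + 4 \cdot 297025} + 436531 = \frac{1}{\frac{86}{131} + 1188100} + 436531 = \frac{1}{\frac{155641186}{131}} + 436531 = \frac{131}{155641186} + 436531 = \frac{67942202565897}{155641186}$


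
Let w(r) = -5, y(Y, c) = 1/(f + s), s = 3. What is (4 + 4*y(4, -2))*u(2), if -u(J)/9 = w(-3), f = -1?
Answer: 270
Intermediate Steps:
y(Y, c) = 1/2 (y(Y, c) = 1/(-1 + 3) = 1/2)
u(J) = 45 (u(J) = -9*(-5) = 45)
(4 + 4*y(4, -2))*u(2) = (4 + 4*(1/2))*45 = (4 + 2)*45 = 6*45 = 270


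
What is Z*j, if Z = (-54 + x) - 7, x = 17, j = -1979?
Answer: 87076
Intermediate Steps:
Z = -44 (Z = (-54 + 17) - 7 = -37 - 7 = -44)
Z*j = -44*(-1979) = 87076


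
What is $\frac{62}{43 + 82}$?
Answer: $\frac{62}{125} \approx 0.496$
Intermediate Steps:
$\frac{62}{43 + 82} = \frac{62}{125}$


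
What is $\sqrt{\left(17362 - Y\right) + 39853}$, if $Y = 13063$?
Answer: $2 \sqrt{11038} \approx 210.12$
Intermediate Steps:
$\sqrt{\left(17362 - Y\right) + 39853} = \sqrt{\left(17362 - 13063\right) + 39853} = \sqrt{4299 + 39853} = \sqrt{44152} = 2 \sqrt{11038}$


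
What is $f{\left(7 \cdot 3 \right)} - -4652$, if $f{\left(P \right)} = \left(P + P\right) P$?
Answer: $5534$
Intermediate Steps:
$f{\left(P \right)} = 2 P^{2}$ ($f{\left(P \right)} = 2 P P = 2 P^{2}$)
$f{\left(7 \cdot 3 \right)} - -4652 = 2 \left(7 \cdot 3\right)^{2} - -4652 = 2 \cdot 21^{2} + 4652 = 2 \cdot 441 + 4652 = 882 + 4652 = 5534$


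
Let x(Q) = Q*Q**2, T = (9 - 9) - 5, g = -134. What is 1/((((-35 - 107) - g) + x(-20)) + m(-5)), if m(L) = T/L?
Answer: -1/8007 ≈ -0.00012489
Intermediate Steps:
T = -5 (T = 0 - 5 = -5)
x(Q) = Q**3
m(L) = -5/L
1/((((-35 - 107) - g) + x(-20)) + m(-5)) = 1/((((-35 - 107) - 1*(-134)) + (-20)**3) - 5/(-5)) = 1/(((-142 + 134) - 8000) - 5*(-1/5)) = 1/((-8 - 8000) + 1) = 1/(-8008 + 1) = 1/(-8007) = -1/8007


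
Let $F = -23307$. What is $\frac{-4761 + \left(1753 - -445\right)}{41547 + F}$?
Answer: $- \frac{2563}{18240} \approx -0.14052$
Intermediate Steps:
$\frac{-4761 + \left(1753 - -445\right)}{41547 + F} = \frac{-4761 + \left(1753 - -445\right)}{41547 - 23307} = \frac{-4761 + \left(1753 + 445\right)}{18240} = \left(-4761 + 2198\right) \frac{1}{18240} = \left(-2563\right) \frac{1}{18240} = - \frac{2563}{18240}$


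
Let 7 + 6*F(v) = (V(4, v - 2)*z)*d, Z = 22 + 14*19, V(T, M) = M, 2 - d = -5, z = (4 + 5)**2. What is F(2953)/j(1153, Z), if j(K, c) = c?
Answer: 836605/864 ≈ 968.29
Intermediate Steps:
z = 81 (z = 9**2 = 81)
d = 7 (d = 2 - 1*(-5) = 2 + 5 = 7)
Z = 288 (Z = 22 + 266 = 288)
F(v) = -1141/6 + 189*v/2 (F(v) = -7/6 + (((v - 2)*81)*7)/6 = -7/6 + (((-2 + v)*81)*7)/6 = -7/6 + ((-162 + 81*v)*7)/6 = -7/6 + (-1134 + 567*v)/6 = -7/6 + (-189 + 189*v/2) = -1141/6 + 189*v/2)
F(2953)/j(1153, Z) = (-1141/6 + (189/2)*2953)/288 = (-1141/6 + 558117/2)*(1/288) = (836605/3)*(1/288) = 836605/864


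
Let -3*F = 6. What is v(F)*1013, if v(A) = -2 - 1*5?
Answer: -7091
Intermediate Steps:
F = -2 (F = -1/3*6 = -2)
v(A) = -7 (v(A) = -2 - 5 = -7)
v(F)*1013 = -7*1013 = -7091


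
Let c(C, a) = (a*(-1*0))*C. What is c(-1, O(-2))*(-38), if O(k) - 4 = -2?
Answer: 0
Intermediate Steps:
O(k) = 2 (O(k) = 4 - 2 = 2)
c(C, a) = 0 (c(C, a) = (a*0)*C = 0*C = 0)
c(-1, O(-2))*(-38) = 0*(-38) = 0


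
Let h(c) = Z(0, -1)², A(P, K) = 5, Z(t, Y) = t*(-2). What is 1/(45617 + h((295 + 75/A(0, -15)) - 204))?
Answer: 1/45617 ≈ 2.1922e-5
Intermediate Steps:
Z(t, Y) = -2*t
h(c) = 0 (h(c) = (-2*0)² = 0² = 0)
1/(45617 + h((295 + 75/A(0, -15)) - 204)) = 1/(45617 + 0) = 1/45617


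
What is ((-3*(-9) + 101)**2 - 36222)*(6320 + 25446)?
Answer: -630173908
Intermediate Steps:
((-3*(-9) + 101)**2 - 36222)*(6320 + 25446) = ((27 + 101)**2 - 36222)*31766 = (128**2 - 36222)*31766 = (16384 - 36222)*31766 = -19838*31766 = -630173908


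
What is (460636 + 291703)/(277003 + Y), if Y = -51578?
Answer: 752339/225425 ≈ 3.3374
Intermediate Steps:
(460636 + 291703)/(277003 + Y) = (460636 + 291703)/(277003 - 51578) = 752339/225425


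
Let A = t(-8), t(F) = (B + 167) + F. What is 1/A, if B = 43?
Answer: 1/202 ≈ 0.0049505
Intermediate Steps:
t(F) = 210 + F (t(F) = (43 + 167) + F = 210 + F)
A = 202 (A = 210 - 8 = 202)
1/A = 1/202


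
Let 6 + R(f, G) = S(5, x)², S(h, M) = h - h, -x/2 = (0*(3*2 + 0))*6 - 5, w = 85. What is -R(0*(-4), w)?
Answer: 6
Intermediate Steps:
x = 10 (x = -2*((0*(3*2 + 0))*6 - 5) = -2*((0*(6 + 0))*6 - 5) = -2*((0*6)*6 - 5) = -2*(0*6 - 5) = -2*(0 - 5) = -2*(-5) = 10)
S(h, M) = 0
R(f, G) = -6 (R(f, G) = -6 + 0² = -6 + 0 = -6)
-R(0*(-4), w) = -1*(-6) = 6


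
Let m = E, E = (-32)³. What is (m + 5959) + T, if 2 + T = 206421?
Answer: 179610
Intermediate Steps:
T = 206419 (T = -2 + 206421 = 206419)
E = -32768
m = -32768
(m + 5959) + T = (-32768 + 5959) + 206419 = -26809 + 206419 = 179610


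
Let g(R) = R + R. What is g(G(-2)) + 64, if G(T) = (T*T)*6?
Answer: 112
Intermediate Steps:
G(T) = 6*T**2 (G(T) = T**2*6 = 6*T**2)
g(R) = 2*R
g(G(-2)) + 64 = 2*(6*(-2)**2) + 64 = 2*(6*4) + 64 = 2*24 + 64 = 48 + 64 = 112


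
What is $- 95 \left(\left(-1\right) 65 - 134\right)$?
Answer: $18905$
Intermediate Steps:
$- 95 \left(\left(-1\right) 65 - 134\right) = - 95 \left(-65 - 134\right) = \left(-95\right) \left(-199\right) = 18905$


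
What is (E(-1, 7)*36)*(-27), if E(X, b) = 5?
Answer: -4860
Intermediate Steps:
(E(-1, 7)*36)*(-27) = (5*36)*(-27) = 180*(-27) = -4860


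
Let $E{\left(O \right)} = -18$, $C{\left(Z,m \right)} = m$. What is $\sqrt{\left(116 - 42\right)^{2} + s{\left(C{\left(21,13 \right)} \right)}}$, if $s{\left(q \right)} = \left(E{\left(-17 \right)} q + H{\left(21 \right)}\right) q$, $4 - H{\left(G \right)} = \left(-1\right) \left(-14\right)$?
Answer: $48$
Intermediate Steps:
$H{\left(G \right)} = -10$ ($H{\left(G \right)} = 4 - \left(-1\right) \left(-14\right) = 4 - 14 = -10$)
$s{\left(q \right)} = q \left(-10 - 18 q\right)$ ($s{\left(q \right)} = \left(- 18 q - 10\right) q = \left(-10 - 18 q\right) q = q \left(-10 - 18 q\right)$)
$\sqrt{\left(116 - 42\right)^{2} + s{\left(C{\left(21,13 \right)} \right)}} = \sqrt{\left(116 - 42\right)^{2} + 2 \cdot 13 \left(-5 - 117\right)} = \sqrt{74^{2} + 2 \cdot 13 \left(-5 - 117\right)} = \sqrt{5476 + 2 \cdot 13 \left(-122\right)} = \sqrt{5476 - 3172} = \sqrt{2304} = 48$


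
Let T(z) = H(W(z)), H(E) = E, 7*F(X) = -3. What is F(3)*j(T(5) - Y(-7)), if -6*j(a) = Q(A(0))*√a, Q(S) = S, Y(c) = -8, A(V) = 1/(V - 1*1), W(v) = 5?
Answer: -√13/14 ≈ -0.25754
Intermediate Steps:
A(V) = 1/(-1 + V) (A(V) = 1/(V - 1) = 1/(-1 + V))
F(X) = -3/7 (F(X) = (⅐)*(-3) = -3/7)
T(z) = 5
j(a) = √a/6 (j(a) = -√a/(6*(-1 + 0)) = -√a/(6*(-1)) = -(-1)*√a/6 = √a/6)
F(3)*j(T(5) - Y(-7)) = -√(5 - 1*(-8))/14 = -√(5 + 8)/14 = -√13/14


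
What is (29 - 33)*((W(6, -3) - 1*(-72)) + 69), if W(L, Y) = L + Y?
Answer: -576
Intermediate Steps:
(29 - 33)*((W(6, -3) - 1*(-72)) + 69) = (29 - 33)*(((6 - 3) - 1*(-72)) + 69) = -4*((3 + 72) + 69) = -4*(75 + 69) = -4*144 = -576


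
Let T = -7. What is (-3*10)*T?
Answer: 210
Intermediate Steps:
(-3*10)*T = -3*10*(-7) = -30*(-7) = 210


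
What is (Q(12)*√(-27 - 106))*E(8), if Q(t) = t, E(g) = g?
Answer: 96*I*√133 ≈ 1107.1*I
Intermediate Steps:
(Q(12)*√(-27 - 106))*E(8) = (12*√(-27 - 106))*8 = (12*√(-133))*8 = (12*(I*√133))*8 = (12*I*√133)*8 = 96*I*√133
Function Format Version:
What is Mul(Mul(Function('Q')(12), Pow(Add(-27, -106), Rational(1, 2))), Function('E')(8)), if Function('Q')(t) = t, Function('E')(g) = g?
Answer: Mul(96, I, Pow(133, Rational(1, 2))) ≈ Mul(1107.1, I)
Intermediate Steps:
Mul(Mul(Function('Q')(12), Pow(Add(-27, -106), Rational(1, 2))), Function('E')(8)) = Mul(Mul(12, Pow(Add(-27, -106), Rational(1, 2))), 8) = Mul(Mul(12, Pow(-133, Rational(1, 2))), 8) = Mul(Mul(12, Mul(I, Pow(133, Rational(1, 2)))), 8) = Mul(Mul(12, I, Pow(133, Rational(1, 2))), 8) = Mul(96, I, Pow(133, Rational(1, 2)))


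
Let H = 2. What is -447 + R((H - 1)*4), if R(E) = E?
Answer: -443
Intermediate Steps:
-447 + R((H - 1)*4) = -447 + (2 - 1)*4 = -447 + 1*4 = -447 + 4 = -443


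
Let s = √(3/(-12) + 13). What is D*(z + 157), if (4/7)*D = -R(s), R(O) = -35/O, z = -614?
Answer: -111965*√51/102 ≈ -7839.1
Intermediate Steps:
s = √51/2 (s = √(3*(-1/12) + 13) = √(-¼ + 13) = √(51/4) = √51/2 ≈ 3.5707)
D = 245*√51/102 (D = 7*(-(-35)/(√51/2))/4 = 7*(-(-35)*2*√51/51)/4 = 7*(-(-70)*√51/51)/4 = 7*(70*√51/51)/4 = 245*√51/102 ≈ 17.153)
D*(z + 157) = (245*√51/102)*(-614 + 157) = (245*√51/102)*(-457) = -111965*√51/102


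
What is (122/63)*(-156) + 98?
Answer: -4286/21 ≈ -204.10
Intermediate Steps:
(122/63)*(-156) + 98 = -6344/21 + 98 = -4286/21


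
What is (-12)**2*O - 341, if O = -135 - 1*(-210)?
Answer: 10459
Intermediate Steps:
O = 75 (O = -135 + 210 = 75)
(-12)**2*O - 341 = (-12)**2*75 - 341 = 144*75 - 341 = 10800 - 341 = 10459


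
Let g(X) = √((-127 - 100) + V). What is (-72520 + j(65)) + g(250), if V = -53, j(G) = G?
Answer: -72455 + 2*I*√70 ≈ -72455.0 + 16.733*I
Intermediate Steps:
g(X) = 2*I*√70 (g(X) = √((-127 - 100) - 53) = √(-227 - 53) = √(-280) = 2*I*√70)
(-72520 + j(65)) + g(250) = (-72520 + 65) + 2*I*√70 = -72455 + 2*I*√70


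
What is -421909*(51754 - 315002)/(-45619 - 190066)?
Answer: -111066700432/235685 ≈ -4.7125e+5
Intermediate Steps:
-421909*(51754 - 315002)/(-45619 - 190066) = -421909/((-235685/(-263248))) = -421909/((-235685*(-1/263248))) = -421909/235685/263248 = -421909*263248/235685 = -111066700432/235685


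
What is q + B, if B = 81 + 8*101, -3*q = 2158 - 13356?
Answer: 13865/3 ≈ 4621.7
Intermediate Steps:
q = 11198/3 (q = -(2158 - 13356)/3 = -⅓*(-11198) = 11198/3 ≈ 3732.7)
B = 889 (B = 81 + 808 = 889)
q + B = 11198/3 + 889 = 13865/3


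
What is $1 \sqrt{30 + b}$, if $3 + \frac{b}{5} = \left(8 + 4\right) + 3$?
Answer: $3 \sqrt{10} \approx 9.4868$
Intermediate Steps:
$b = 60$ ($b = -15 + 5 \left(\left(8 + 4\right) + 3\right) = -15 + 5 \left(12 + 3\right) = -15 + 5 \cdot 15 = -15 + 75 = 60$)
$1 \sqrt{30 + b} = 1 \sqrt{30 + 60} = 1 \sqrt{90} = 1 \cdot 3 \sqrt{10} = 3 \sqrt{10}$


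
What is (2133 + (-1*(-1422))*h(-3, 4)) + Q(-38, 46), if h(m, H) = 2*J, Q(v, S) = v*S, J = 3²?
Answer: 25981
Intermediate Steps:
J = 9
Q(v, S) = S*v
h(m, H) = 18 (h(m, H) = 2*9 = 18)
(2133 + (-1*(-1422))*h(-3, 4)) + Q(-38, 46) = (2133 - 1*(-1422)*18) + 46*(-38) = (2133 + 1422*18) - 1748 = (2133 + 25596) - 1748 = 27729 - 1748 = 25981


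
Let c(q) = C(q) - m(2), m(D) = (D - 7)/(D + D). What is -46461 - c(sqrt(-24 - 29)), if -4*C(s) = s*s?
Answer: -92951/2 ≈ -46476.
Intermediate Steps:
m(D) = (-7 + D)/(2*D) (m(D) = (-7 + D)/((2*D)) = (-7 + D)*(1/(2*D)) = (-7 + D)/(2*D))
C(s) = -s**2/4 (C(s) = -s*s/4 = -s**2/4)
c(q) = 5/4 - q**2/4 (c(q) = -q**2/4 - (-7 + 2)/(2*2) = -q**2/4 - (-5)/(2*2) = -q**2/4 - 1*(-5/4) = -q**2/4 + 5/4 = 5/4 - q**2/4)
-46461 - c(sqrt(-24 - 29)) = -46461 - (5/4 - (sqrt(-24 - 29))**2/4) = -46461 - (5/4 - (sqrt(-53))**2/4) = -46461 - (5/4 - (I*sqrt(53))**2/4) = -46461 - (5/4 - 1/4*(-53)) = -46461 - (5/4 + 53/4) = -46461 - 1*29/2 = -46461 - 29/2 = -92951/2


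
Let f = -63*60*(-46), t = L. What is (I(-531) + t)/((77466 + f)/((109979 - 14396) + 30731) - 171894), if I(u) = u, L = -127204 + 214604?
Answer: -5486385433/10856183685 ≈ -0.50537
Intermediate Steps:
L = 87400
t = 87400
f = 173880 (f = -3780*(-46) = 173880)
(I(-531) + t)/((77466 + f)/((109979 - 14396) + 30731) - 171894) = (-531 + 87400)/((77466 + 173880)/((109979 - 14396) + 30731) - 171894) = 86869/(251346/(95583 + 30731) - 171894) = 86869/(251346/126314 - 171894) = 86869/(251346*(1/126314) - 171894) = 86869/(125673/63157 - 171894) = 86869/(-10856183685/63157) = 86869*(-63157/10856183685) = -5486385433/10856183685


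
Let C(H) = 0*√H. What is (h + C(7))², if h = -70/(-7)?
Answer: 100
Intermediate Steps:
C(H) = 0
h = 10 (h = -70*(-⅐) = 10)
(h + C(7))² = (10 + 0)² = 10² = 100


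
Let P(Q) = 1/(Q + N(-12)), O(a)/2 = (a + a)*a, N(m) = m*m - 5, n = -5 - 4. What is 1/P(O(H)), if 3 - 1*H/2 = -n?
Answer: 715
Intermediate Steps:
n = -9
H = -12 (H = 6 - (-2)*(-9) = 6 - 2*9 = 6 - 18 = -12)
N(m) = -5 + m² (N(m) = m² - 5 = -5 + m²)
O(a) = 4*a² (O(a) = 2*((a + a)*a) = 2*((2*a)*a) = 2*(2*a²) = 4*a²)
P(Q) = 1/(139 + Q) (P(Q) = 1/(Q + (-5 + (-12)²)) = 1/(Q + (-5 + 144)) = 1/(Q + 139) = 1/(139 + Q))
1/P(O(H)) = 1/(1/(139 + 4*(-12)²)) = 1/(1/(139 + 4*144)) = 1/(1/(139 + 576)) = 1/(1/715) = 715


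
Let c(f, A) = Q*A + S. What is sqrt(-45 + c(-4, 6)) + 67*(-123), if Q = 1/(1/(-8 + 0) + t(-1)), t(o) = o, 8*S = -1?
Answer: -8241 + I*sqrt(7266)/12 ≈ -8241.0 + 7.1034*I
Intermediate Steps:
S = -1/8 (S = (1/8)*(-1) = -1/8 ≈ -0.12500)
Q = -8/9 (Q = 1/(1/(-8 + 0) - 1) = 1/(1/(-8) - 1) = 1/(-1/8 - 1) = 1/(-9/8) = -8/9 ≈ -0.88889)
c(f, A) = -1/8 - 8*A/9 (c(f, A) = -8*A/9 - 1/8 = -1/8 - 8*A/9)
sqrt(-45 + c(-4, 6)) + 67*(-123) = sqrt(-45 + (-1/8 - 8/9*6)) + 67*(-123) = sqrt(-45 + (-1/8 - 16/3)) - 8241 = sqrt(-45 - 131/24) - 8241 = sqrt(-1211/24) - 8241 = I*sqrt(7266)/12 - 8241 = -8241 + I*sqrt(7266)/12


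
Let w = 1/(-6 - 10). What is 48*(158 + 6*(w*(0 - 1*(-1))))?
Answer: 7566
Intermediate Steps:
w = -1/16 (w = 1/(-16) = -1/16 ≈ -0.062500)
48*(158 + 6*(w*(0 - 1*(-1)))) = 48*(158 + 6*(-(0 - 1*(-1))/16)) = 48*(158 + 6*(-(0 + 1)/16)) = 48*(158 + 6*(-1/16*1)) = 48*(158 + 6*(-1/16)) = 48*(158 - 3/8) = 48*(1261/8) = 7566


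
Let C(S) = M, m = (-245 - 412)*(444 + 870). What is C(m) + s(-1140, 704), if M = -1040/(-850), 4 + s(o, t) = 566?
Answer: 47874/85 ≈ 563.22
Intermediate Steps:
s(o, t) = 562 (s(o, t) = -4 + 566 = 562)
m = -863298 (m = -657*1314 = -863298)
M = 104/85 (M = -1040*(-1/850) = 104/85 ≈ 1.2235)
C(S) = 104/85
C(m) + s(-1140, 704) = 104/85 + 562 = 47874/85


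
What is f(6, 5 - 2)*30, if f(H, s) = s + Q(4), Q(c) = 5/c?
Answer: 255/2 ≈ 127.50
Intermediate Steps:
f(H, s) = 5/4 + s (f(H, s) = s + 5/4 = 5/4 + s)
f(6, 5 - 2)*30 = (5/4 + (5 - 2))*30 = (5/4 + 3)*30 = (17/4)*30 = 255/2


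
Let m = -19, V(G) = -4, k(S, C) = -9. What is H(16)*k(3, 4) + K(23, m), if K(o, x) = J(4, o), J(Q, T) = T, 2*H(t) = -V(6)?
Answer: 5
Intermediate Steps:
H(t) = 2 (H(t) = (-1*(-4))/2 = (½)*4 = 2)
K(o, x) = o
H(16)*k(3, 4) + K(23, m) = 2*(-9) + 23 = -18 + 23 = 5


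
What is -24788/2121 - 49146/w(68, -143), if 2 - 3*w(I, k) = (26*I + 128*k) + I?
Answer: -4450459/215635 ≈ -20.639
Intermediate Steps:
w(I, k) = ⅔ - 9*I - 128*k/3 (w(I, k) = ⅔ - ((26*I + 128*k) + I)/3 = ⅔ - (27*I + 128*k)/3 = ⅔ + (-9*I - 128*k/3) = ⅔ - 9*I - 128*k/3)
-24788/2121 - 49146/w(68, -143) = -24788/2121 - 49146/(⅔ - 9*68 - 128/3*(-143)) = -24788*1/2121 - 49146/(⅔ - 612 + 18304/3) = -24788/2121 - 49146/5490 = -24788/2121 - 49146*1/5490 = -24788/2121 - 8191/915 = -4450459/215635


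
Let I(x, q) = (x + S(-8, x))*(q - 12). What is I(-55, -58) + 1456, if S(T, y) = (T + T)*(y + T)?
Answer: -65254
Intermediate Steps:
S(T, y) = 2*T*(T + y) (S(T, y) = (2*T)*(T + y) = 2*T*(T + y))
I(x, q) = (-12 + q)*(128 - 15*x) (I(x, q) = (x + 2*(-8)*(-8 + x))*(q - 12) = (x + (128 - 16*x))*(-12 + q) = (128 - 15*x)*(-12 + q) = (-12 + q)*(128 - 15*x))
I(-55, -58) + 1456 = (-1536 + 128*(-58) + 180*(-55) - 15*(-58)*(-55)) + 1456 = (-1536 - 7424 - 9900 - 47850) + 1456 = -66710 + 1456 = -65254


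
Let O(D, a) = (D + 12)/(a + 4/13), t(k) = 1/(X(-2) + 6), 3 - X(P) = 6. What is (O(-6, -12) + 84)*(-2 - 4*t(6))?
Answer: -10575/38 ≈ -278.29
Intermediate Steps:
X(P) = -3 (X(P) = 3 - 1*6 = 3 - 6 = -3)
t(k) = ⅓ (t(k) = 1/(-3 + 6) = 1/3 = ⅓)
O(D, a) = (12 + D)/(4/13 + a) (O(D, a) = (12 + D)/(a + 4*(1/13)) = (12 + D)/(a + 4/13) = (12 + D)/(4/13 + a))
(O(-6, -12) + 84)*(-2 - 4*t(6)) = (13*(12 - 6)/(4 + 13*(-12)) + 84)*(-2 - 4*⅓) = (13*6/(4 - 156) + 84)*(-2 - 4/3) = (13*6/(-152) + 84)*(-10/3) = (13*(-1/152)*6 + 84)*(-10/3) = (-39/76 + 84)*(-10/3) = (6345/76)*(-10/3) = -10575/38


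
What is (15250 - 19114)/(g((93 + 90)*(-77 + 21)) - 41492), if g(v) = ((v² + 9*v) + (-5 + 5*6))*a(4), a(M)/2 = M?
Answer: -322/69949407 ≈ -4.6033e-6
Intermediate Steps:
a(M) = 2*M
g(v) = 200 + 8*v² + 72*v (g(v) = ((v² + 9*v) + (-5 + 5*6))*(2*4) = ((v² + 9*v) + (-5 + 30))*8 = ((v² + 9*v) + 25)*8 = (25 + v² + 9*v)*8 = 200 + 8*v² + 72*v)
(15250 - 19114)/(g((93 + 90)*(-77 + 21)) - 41492) = (15250 - 19114)/((200 + 8*((93 + 90)*(-77 + 21))² + 72*((93 + 90)*(-77 + 21))) - 41492) = -3864/((200 + 8*(183*(-56))² + 72*(183*(-56))) - 41492) = -3864/((200 + 8*(-10248)² + 72*(-10248)) - 41492) = -3864/((200 + 8*105021504 - 737856) - 41492) = -3864/((200 + 840172032 - 737856) - 41492) = -3864/(839434376 - 41492) = -3864/839392884 = -3864*1/839392884 = -322/69949407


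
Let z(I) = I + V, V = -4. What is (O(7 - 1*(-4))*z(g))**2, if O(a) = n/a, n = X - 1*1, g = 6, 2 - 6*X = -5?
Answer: 1/1089 ≈ 0.00091827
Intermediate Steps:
X = 7/6 (X = 1/3 - 1/6*(-5) = 1/3 + 5/6 = 7/6 ≈ 1.1667)
z(I) = -4 + I (z(I) = I - 4 = -4 + I)
n = 1/6 (n = 7/6 - 1*1 = 7/6 - 1 = 1/6 ≈ 0.16667)
O(a) = 1/(6*a)
(O(7 - 1*(-4))*z(g))**2 = ((1/(6*(7 - 1*(-4))))*(-4 + 6))**2 = ((1/(6*(7 + 4)))*2)**2 = (((1/6)/11)*2)**2 = (((1/6)*(1/11))*2)**2 = ((1/66)*2)**2 = (1/33)**2 = 1/1089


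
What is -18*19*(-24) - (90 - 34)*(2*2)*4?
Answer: 7312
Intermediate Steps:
-18*19*(-24) - (90 - 34)*(2*2)*4 = -342*(-24) - 56*4*4 = 8208 - 56*16 = 8208 - 1*896 = 8208 - 896 = 7312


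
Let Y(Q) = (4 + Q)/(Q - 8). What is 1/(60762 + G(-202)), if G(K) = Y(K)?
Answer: 35/2126703 ≈ 1.6457e-5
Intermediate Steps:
Y(Q) = (4 + Q)/(-8 + Q)
G(K) = (4 + K)/(-8 + K)
1/(60762 + G(-202)) = 1/(60762 + (4 - 202)/(-8 - 202)) = 1/(60762 - 198/(-210)) = 1/(60762 - 1/210*(-198)) = 1/(60762 + 33/35) = 1/(2126703/35) = 35/2126703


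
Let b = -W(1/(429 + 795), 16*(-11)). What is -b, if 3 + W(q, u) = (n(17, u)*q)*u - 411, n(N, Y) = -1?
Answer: -63320/153 ≈ -413.86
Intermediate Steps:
W(q, u) = -414 - q*u (W(q, u) = -3 + ((-q)*u - 411) = -3 + (-q*u - 411) = -3 + (-411 - q*u) = -414 - q*u)
b = 63320/153 (b = -(-414 - 16*(-11)/(429 + 795)) = -(-414 - 1*(-176)/1224) = -(-414 - 1*1/1224*(-176)) = -(-414 + 22/153) = -1*(-63320/153) = 63320/153 ≈ 413.86)
-b = -1*63320/153 = -63320/153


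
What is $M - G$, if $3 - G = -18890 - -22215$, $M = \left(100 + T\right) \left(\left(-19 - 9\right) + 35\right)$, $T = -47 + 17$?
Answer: $3812$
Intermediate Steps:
$T = -30$
$M = 490$ ($M = \left(100 - 30\right) \left(\left(-19 - 9\right) + 35\right) = 70 \left(-28 + 35\right) = 70 \cdot 7 = 490$)
$G = -3322$ ($G = 3 - \left(-18890 - -22215\right) = 3 - \left(-18890 + 22215\right) = 3 - 3325 = -3322$)
$M - G = 490 - -3322 = 490 + 3322 = 3812$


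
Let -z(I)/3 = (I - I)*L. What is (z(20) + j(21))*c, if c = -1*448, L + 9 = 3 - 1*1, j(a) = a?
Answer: -9408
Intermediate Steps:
L = -7 (L = -9 + (3 - 1*1) = -9 + (3 - 1) = -9 + 2 = -7)
z(I) = 0 (z(I) = -3*(I - I)*(-7) = -0*(-7) = -3*0 = 0)
c = -448
(z(20) + j(21))*c = (0 + 21)*(-448) = 21*(-448) = -9408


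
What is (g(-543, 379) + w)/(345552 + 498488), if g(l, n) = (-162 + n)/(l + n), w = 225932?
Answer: 37052631/138422560 ≈ 0.26768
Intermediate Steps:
g(l, n) = (-162 + n)/(l + n)
(g(-543, 379) + w)/(345552 + 498488) = ((-162 + 379)/(-543 + 379) + 225932)/(345552 + 498488) = (217/(-164) + 225932)/844040 = (-1/164*217 + 225932)*(1/844040) = (-217/164 + 225932)*(1/844040) = (37052631/164)*(1/844040) = 37052631/138422560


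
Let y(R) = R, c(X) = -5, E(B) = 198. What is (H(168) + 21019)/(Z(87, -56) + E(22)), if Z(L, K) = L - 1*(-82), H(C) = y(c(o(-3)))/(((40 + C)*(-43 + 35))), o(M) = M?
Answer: 34975621/610688 ≈ 57.272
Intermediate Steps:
H(C) = -5/(-320 - 8*C) (H(C) = -5*1/((-43 + 35)*(40 + C)) = -5*(-1/(8*(40 + C))) = -5/(-320 - 8*C))
Z(L, K) = 82 + L (Z(L, K) = L + 82 = 82 + L)
(H(168) + 21019)/(Z(87, -56) + E(22)) = (5/(8*(40 + 168)) + 21019)/((82 + 87) + 198) = ((5/8)/208 + 21019)/(169 + 198) = ((5/8)*(1/208) + 21019)/367 = (5/1664 + 21019)*(1/367) = (34975621/1664)*(1/367) = 34975621/610688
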